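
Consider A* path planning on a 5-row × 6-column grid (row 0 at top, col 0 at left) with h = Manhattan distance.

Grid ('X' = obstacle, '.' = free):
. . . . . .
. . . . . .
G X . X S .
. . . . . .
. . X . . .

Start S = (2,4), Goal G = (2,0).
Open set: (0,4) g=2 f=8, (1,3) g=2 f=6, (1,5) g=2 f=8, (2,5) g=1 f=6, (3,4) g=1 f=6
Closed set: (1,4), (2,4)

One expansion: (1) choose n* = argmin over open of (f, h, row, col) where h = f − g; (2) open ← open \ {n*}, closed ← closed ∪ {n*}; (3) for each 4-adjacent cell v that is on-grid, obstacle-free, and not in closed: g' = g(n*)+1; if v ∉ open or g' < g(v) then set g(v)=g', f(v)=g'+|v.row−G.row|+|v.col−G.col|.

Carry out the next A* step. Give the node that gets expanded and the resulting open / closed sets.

expanded=(1,3); open=[(0,3) g=3 f=8, (0,4) g=2 f=8, (1,2) g=3 f=6, (1,5) g=2 f=8, (2,5) g=1 f=6, (3,4) g=1 f=6]; closed=[(1,3), (1,4), (2,4)]

step 1: expand (1,3) (f=6, h=4) → closed; open now [(0,3) g=3 f=8, (0,4) g=2 f=8, (1,2) g=3 f=6, (1,5) g=2 f=8, (2,5) g=1 f=6, (3,4) g=1 f=6]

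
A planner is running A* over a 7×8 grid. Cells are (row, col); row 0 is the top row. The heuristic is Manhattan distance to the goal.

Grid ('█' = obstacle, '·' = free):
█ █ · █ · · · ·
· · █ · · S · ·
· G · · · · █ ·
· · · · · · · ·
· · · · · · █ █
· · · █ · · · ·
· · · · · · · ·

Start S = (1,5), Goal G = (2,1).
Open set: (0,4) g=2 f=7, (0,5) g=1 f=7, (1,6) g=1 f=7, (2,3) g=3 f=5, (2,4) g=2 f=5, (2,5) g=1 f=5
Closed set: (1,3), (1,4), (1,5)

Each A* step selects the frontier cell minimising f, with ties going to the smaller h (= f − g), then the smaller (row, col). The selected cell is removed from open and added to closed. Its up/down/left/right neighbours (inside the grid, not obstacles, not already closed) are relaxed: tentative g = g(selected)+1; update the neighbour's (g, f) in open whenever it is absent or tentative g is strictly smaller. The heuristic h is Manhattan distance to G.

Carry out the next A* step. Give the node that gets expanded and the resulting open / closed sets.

expanded=(2,3); open=[(0,4) g=2 f=7, (0,5) g=1 f=7, (1,6) g=1 f=7, (2,2) g=4 f=5, (2,4) g=2 f=5, (2,5) g=1 f=5, (3,3) g=4 f=7]; closed=[(1,3), (1,4), (1,5), (2,3)]

step 1: expand (2,3) (f=5, h=2) → closed; open now [(0,4) g=2 f=7, (0,5) g=1 f=7, (1,6) g=1 f=7, (2,2) g=4 f=5, (2,4) g=2 f=5, (2,5) g=1 f=5, (3,3) g=4 f=7]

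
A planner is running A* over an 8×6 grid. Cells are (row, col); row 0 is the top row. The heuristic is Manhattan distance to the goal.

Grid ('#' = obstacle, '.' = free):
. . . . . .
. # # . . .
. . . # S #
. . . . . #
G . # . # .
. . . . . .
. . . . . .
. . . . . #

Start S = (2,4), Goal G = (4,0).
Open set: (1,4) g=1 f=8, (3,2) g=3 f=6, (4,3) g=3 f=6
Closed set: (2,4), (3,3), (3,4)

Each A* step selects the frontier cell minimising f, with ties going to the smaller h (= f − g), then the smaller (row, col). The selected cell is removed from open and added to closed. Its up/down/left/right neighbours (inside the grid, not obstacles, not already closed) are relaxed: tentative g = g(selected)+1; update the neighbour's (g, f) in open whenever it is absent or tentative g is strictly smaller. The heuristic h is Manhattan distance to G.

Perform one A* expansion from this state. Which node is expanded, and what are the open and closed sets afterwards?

expanded=(3,2); open=[(1,4) g=1 f=8, (2,2) g=4 f=8, (3,1) g=4 f=6, (4,3) g=3 f=6]; closed=[(2,4), (3,2), (3,3), (3,4)]

step 1: expand (3,2) (f=6, h=3) → closed; open now [(1,4) g=1 f=8, (2,2) g=4 f=8, (3,1) g=4 f=6, (4,3) g=3 f=6]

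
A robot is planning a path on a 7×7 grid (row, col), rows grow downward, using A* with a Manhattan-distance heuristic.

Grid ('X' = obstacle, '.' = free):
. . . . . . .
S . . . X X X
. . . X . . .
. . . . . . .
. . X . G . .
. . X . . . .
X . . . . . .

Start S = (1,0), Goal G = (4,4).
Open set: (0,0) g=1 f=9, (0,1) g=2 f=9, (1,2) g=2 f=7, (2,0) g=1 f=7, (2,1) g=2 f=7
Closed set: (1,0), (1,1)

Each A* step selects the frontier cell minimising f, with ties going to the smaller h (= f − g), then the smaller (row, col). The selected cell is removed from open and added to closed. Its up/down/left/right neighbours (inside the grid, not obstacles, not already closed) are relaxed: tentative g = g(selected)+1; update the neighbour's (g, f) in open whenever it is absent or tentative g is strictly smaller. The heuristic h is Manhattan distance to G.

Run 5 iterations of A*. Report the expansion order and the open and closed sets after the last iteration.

order=[(1,2) → (1,3) → (2,2) → (3,2) → (3,3)]; open=[(0,0) g=1 f=9, (0,1) g=2 f=9, (0,2) g=3 f=9, (0,3) g=4 f=9, (2,0) g=1 f=7, (2,1) g=2 f=7, (3,1) g=5 f=9, (3,4) g=6 f=7, (4,3) g=6 f=7]; closed=[(1,0), (1,1), (1,2), (1,3), (2,2), (3,2), (3,3)]

step 1: expand (1,2) (f=7, h=5) → closed; open now [(0,0) g=1 f=9, (0,1) g=2 f=9, (0,2) g=3 f=9, (1,3) g=3 f=7, (2,0) g=1 f=7, (2,1) g=2 f=7, (2,2) g=3 f=7]
step 2: expand (1,3) (f=7, h=4) → closed; open now [(0,0) g=1 f=9, (0,1) g=2 f=9, (0,2) g=3 f=9, (0,3) g=4 f=9, (2,0) g=1 f=7, (2,1) g=2 f=7, (2,2) g=3 f=7]
step 3: expand (2,2) (f=7, h=4) → closed; open now [(0,0) g=1 f=9, (0,1) g=2 f=9, (0,2) g=3 f=9, (0,3) g=4 f=9, (2,0) g=1 f=7, (2,1) g=2 f=7, (3,2) g=4 f=7]
step 4: expand (3,2) (f=7, h=3) → closed; open now [(0,0) g=1 f=9, (0,1) g=2 f=9, (0,2) g=3 f=9, (0,3) g=4 f=9, (2,0) g=1 f=7, (2,1) g=2 f=7, (3,1) g=5 f=9, (3,3) g=5 f=7]
step 5: expand (3,3) (f=7, h=2) → closed; open now [(0,0) g=1 f=9, (0,1) g=2 f=9, (0,2) g=3 f=9, (0,3) g=4 f=9, (2,0) g=1 f=7, (2,1) g=2 f=7, (3,1) g=5 f=9, (3,4) g=6 f=7, (4,3) g=6 f=7]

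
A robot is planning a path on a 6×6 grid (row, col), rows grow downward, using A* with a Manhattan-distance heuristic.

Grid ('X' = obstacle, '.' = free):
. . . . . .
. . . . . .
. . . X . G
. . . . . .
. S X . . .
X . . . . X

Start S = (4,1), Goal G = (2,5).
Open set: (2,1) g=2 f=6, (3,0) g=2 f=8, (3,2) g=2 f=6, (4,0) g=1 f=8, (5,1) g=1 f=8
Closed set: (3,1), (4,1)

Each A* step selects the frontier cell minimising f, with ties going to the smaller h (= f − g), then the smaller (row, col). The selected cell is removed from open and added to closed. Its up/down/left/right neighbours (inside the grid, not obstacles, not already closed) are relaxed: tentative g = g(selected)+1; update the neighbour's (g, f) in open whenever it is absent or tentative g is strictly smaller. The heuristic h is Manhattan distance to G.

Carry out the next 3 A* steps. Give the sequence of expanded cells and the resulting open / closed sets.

step 1: expand (2,1) (f=6, h=4) → closed; open now [(1,1) g=3 f=8, (2,0) g=3 f=8, (2,2) g=3 f=6, (3,0) g=2 f=8, (3,2) g=2 f=6, (4,0) g=1 f=8, (5,1) g=1 f=8]
step 2: expand (2,2) (f=6, h=3) → closed; open now [(1,1) g=3 f=8, (1,2) g=4 f=8, (2,0) g=3 f=8, (3,0) g=2 f=8, (3,2) g=2 f=6, (4,0) g=1 f=8, (5,1) g=1 f=8]
step 3: expand (3,2) (f=6, h=4) → closed; open now [(1,1) g=3 f=8, (1,2) g=4 f=8, (2,0) g=3 f=8, (3,0) g=2 f=8, (3,3) g=3 f=6, (4,0) g=1 f=8, (5,1) g=1 f=8]

order=[(2,1) → (2,2) → (3,2)]; open=[(1,1) g=3 f=8, (1,2) g=4 f=8, (2,0) g=3 f=8, (3,0) g=2 f=8, (3,3) g=3 f=6, (4,0) g=1 f=8, (5,1) g=1 f=8]; closed=[(2,1), (2,2), (3,1), (3,2), (4,1)]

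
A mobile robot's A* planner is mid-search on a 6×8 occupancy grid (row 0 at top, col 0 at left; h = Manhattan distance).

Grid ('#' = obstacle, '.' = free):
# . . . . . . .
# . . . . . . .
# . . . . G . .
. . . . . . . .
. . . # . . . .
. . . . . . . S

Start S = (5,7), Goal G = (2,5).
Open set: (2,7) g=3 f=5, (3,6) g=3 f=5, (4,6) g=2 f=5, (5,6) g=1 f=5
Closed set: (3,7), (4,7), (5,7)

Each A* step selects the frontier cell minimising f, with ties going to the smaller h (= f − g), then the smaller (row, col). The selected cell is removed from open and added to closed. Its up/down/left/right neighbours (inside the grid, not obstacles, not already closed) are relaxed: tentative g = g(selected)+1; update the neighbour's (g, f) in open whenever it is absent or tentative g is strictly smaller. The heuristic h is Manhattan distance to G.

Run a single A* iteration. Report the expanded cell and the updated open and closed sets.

expanded=(2,7); open=[(1,7) g=4 f=7, (2,6) g=4 f=5, (3,6) g=3 f=5, (4,6) g=2 f=5, (5,6) g=1 f=5]; closed=[(2,7), (3,7), (4,7), (5,7)]

step 1: expand (2,7) (f=5, h=2) → closed; open now [(1,7) g=4 f=7, (2,6) g=4 f=5, (3,6) g=3 f=5, (4,6) g=2 f=5, (5,6) g=1 f=5]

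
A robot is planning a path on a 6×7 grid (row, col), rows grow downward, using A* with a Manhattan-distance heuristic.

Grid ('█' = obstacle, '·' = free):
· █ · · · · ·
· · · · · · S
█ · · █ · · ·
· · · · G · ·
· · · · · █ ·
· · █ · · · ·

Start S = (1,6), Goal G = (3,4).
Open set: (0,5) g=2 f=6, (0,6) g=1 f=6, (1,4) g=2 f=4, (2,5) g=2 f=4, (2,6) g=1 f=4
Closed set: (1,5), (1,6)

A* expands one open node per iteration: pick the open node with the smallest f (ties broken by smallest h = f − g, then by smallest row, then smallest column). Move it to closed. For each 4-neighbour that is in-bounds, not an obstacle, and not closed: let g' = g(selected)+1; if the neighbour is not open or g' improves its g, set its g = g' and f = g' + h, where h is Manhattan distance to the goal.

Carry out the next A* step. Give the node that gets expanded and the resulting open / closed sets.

expanded=(1,4); open=[(0,4) g=3 f=6, (0,5) g=2 f=6, (0,6) g=1 f=6, (1,3) g=3 f=6, (2,4) g=3 f=4, (2,5) g=2 f=4, (2,6) g=1 f=4]; closed=[(1,4), (1,5), (1,6)]

step 1: expand (1,4) (f=4, h=2) → closed; open now [(0,4) g=3 f=6, (0,5) g=2 f=6, (0,6) g=1 f=6, (1,3) g=3 f=6, (2,4) g=3 f=4, (2,5) g=2 f=4, (2,6) g=1 f=4]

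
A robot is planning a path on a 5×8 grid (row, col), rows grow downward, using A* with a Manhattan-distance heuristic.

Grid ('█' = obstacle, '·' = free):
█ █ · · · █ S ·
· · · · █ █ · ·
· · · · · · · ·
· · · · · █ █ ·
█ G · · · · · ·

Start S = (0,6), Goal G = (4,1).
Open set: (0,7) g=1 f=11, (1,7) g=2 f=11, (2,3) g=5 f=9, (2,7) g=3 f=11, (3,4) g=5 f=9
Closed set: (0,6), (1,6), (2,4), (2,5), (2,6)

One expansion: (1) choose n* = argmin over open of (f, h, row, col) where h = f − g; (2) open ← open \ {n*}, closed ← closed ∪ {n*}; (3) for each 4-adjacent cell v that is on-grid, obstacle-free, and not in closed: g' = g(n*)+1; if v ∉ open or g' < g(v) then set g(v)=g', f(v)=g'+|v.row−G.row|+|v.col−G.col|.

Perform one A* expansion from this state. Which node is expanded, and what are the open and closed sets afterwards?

expanded=(2,3); open=[(0,7) g=1 f=11, (1,3) g=6 f=11, (1,7) g=2 f=11, (2,2) g=6 f=9, (2,7) g=3 f=11, (3,3) g=6 f=9, (3,4) g=5 f=9]; closed=[(0,6), (1,6), (2,3), (2,4), (2,5), (2,6)]

step 1: expand (2,3) (f=9, h=4) → closed; open now [(0,7) g=1 f=11, (1,3) g=6 f=11, (1,7) g=2 f=11, (2,2) g=6 f=9, (2,7) g=3 f=11, (3,3) g=6 f=9, (3,4) g=5 f=9]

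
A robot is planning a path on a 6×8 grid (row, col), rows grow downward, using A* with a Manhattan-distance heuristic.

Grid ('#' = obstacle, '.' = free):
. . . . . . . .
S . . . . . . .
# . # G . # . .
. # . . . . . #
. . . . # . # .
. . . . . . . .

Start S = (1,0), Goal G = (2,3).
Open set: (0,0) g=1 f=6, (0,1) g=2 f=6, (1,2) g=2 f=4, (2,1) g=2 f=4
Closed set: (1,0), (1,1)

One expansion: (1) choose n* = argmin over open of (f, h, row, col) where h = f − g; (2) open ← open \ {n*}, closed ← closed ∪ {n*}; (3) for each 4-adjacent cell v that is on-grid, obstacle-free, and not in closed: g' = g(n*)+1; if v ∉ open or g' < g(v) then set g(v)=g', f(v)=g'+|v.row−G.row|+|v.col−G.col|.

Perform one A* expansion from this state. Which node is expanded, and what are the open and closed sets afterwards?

expanded=(1,2); open=[(0,0) g=1 f=6, (0,1) g=2 f=6, (0,2) g=3 f=6, (1,3) g=3 f=4, (2,1) g=2 f=4]; closed=[(1,0), (1,1), (1,2)]

step 1: expand (1,2) (f=4, h=2) → closed; open now [(0,0) g=1 f=6, (0,1) g=2 f=6, (0,2) g=3 f=6, (1,3) g=3 f=4, (2,1) g=2 f=4]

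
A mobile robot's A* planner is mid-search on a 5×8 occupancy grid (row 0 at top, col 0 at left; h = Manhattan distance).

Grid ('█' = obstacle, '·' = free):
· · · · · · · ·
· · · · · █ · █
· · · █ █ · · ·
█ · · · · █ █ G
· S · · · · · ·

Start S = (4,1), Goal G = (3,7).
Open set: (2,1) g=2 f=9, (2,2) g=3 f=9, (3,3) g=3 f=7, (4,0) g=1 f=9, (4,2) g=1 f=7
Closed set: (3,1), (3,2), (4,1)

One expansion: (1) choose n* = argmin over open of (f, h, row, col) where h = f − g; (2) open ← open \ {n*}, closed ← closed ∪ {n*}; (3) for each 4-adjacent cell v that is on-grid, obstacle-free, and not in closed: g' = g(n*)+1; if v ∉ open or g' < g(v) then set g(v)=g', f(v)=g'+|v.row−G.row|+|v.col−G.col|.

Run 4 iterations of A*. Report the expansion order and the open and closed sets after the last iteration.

order=[(3,3) → (3,4) → (4,2) → (4,3)]; open=[(2,1) g=2 f=9, (2,2) g=3 f=9, (4,0) g=1 f=9, (4,4) g=3 f=7]; closed=[(3,1), (3,2), (3,3), (3,4), (4,1), (4,2), (4,3)]

step 1: expand (3,3) (f=7, h=4) → closed; open now [(2,1) g=2 f=9, (2,2) g=3 f=9, (3,4) g=4 f=7, (4,0) g=1 f=9, (4,2) g=1 f=7, (4,3) g=4 f=9]
step 2: expand (3,4) (f=7, h=3) → closed; open now [(2,1) g=2 f=9, (2,2) g=3 f=9, (4,0) g=1 f=9, (4,2) g=1 f=7, (4,3) g=4 f=9, (4,4) g=5 f=9]
step 3: expand (4,2) (f=7, h=6) → closed; open now [(2,1) g=2 f=9, (2,2) g=3 f=9, (4,0) g=1 f=9, (4,3) g=2 f=7, (4,4) g=5 f=9]
step 4: expand (4,3) (f=7, h=5) → closed; open now [(2,1) g=2 f=9, (2,2) g=3 f=9, (4,0) g=1 f=9, (4,4) g=3 f=7]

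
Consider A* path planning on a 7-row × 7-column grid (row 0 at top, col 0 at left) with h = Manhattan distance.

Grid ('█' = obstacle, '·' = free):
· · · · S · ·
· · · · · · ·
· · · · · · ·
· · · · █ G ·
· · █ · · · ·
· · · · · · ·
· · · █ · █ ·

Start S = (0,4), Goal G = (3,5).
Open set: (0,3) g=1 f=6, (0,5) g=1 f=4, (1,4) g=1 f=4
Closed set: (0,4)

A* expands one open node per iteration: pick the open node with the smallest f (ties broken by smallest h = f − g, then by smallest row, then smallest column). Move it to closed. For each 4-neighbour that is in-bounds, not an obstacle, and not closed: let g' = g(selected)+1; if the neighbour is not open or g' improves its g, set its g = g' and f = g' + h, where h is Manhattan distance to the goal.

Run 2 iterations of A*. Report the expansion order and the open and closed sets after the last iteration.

step 1: expand (0,5) (f=4, h=3) → closed; open now [(0,3) g=1 f=6, (0,6) g=2 f=6, (1,4) g=1 f=4, (1,5) g=2 f=4]
step 2: expand (1,5) (f=4, h=2) → closed; open now [(0,3) g=1 f=6, (0,6) g=2 f=6, (1,4) g=1 f=4, (1,6) g=3 f=6, (2,5) g=3 f=4]

order=[(0,5) → (1,5)]; open=[(0,3) g=1 f=6, (0,6) g=2 f=6, (1,4) g=1 f=4, (1,6) g=3 f=6, (2,5) g=3 f=4]; closed=[(0,4), (0,5), (1,5)]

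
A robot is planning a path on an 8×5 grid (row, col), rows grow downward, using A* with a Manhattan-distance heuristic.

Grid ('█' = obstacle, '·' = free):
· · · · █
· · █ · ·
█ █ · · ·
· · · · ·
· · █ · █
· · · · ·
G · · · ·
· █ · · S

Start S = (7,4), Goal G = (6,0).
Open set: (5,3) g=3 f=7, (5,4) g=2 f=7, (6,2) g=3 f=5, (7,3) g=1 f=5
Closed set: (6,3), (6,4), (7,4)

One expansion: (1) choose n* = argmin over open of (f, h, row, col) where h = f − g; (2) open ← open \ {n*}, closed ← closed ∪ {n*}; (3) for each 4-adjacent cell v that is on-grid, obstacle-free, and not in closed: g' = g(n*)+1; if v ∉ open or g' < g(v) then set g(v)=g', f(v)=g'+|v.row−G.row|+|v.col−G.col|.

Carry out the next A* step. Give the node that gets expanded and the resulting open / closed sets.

expanded=(6,2); open=[(5,2) g=4 f=7, (5,3) g=3 f=7, (5,4) g=2 f=7, (6,1) g=4 f=5, (7,2) g=4 f=7, (7,3) g=1 f=5]; closed=[(6,2), (6,3), (6,4), (7,4)]

step 1: expand (6,2) (f=5, h=2) → closed; open now [(5,2) g=4 f=7, (5,3) g=3 f=7, (5,4) g=2 f=7, (6,1) g=4 f=5, (7,2) g=4 f=7, (7,3) g=1 f=5]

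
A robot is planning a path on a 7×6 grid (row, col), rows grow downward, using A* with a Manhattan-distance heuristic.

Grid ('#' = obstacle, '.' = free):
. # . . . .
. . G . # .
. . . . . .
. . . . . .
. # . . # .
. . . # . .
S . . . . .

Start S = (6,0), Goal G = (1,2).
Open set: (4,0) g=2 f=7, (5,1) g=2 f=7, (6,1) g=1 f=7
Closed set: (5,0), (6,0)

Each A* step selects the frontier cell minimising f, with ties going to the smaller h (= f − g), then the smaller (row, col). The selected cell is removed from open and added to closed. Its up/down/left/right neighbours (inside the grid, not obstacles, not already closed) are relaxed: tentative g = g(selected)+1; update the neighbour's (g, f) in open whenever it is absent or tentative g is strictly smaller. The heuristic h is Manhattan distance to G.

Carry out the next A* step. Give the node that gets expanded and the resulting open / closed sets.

step 1: expand (4,0) (f=7, h=5) → closed; open now [(3,0) g=3 f=7, (5,1) g=2 f=7, (6,1) g=1 f=7]

expanded=(4,0); open=[(3,0) g=3 f=7, (5,1) g=2 f=7, (6,1) g=1 f=7]; closed=[(4,0), (5,0), (6,0)]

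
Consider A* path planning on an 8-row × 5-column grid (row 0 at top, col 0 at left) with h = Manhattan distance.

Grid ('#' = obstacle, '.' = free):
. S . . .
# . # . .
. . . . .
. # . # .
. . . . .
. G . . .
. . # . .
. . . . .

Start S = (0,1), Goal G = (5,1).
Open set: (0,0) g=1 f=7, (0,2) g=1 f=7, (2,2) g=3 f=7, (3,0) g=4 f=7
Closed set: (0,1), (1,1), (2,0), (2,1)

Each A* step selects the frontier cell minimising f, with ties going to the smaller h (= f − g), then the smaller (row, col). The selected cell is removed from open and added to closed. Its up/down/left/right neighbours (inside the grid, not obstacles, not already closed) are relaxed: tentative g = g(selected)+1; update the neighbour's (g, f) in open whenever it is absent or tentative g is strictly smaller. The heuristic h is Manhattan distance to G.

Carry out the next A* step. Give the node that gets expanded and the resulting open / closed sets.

step 1: expand (3,0) (f=7, h=3) → closed; open now [(0,0) g=1 f=7, (0,2) g=1 f=7, (2,2) g=3 f=7, (4,0) g=5 f=7]

expanded=(3,0); open=[(0,0) g=1 f=7, (0,2) g=1 f=7, (2,2) g=3 f=7, (4,0) g=5 f=7]; closed=[(0,1), (1,1), (2,0), (2,1), (3,0)]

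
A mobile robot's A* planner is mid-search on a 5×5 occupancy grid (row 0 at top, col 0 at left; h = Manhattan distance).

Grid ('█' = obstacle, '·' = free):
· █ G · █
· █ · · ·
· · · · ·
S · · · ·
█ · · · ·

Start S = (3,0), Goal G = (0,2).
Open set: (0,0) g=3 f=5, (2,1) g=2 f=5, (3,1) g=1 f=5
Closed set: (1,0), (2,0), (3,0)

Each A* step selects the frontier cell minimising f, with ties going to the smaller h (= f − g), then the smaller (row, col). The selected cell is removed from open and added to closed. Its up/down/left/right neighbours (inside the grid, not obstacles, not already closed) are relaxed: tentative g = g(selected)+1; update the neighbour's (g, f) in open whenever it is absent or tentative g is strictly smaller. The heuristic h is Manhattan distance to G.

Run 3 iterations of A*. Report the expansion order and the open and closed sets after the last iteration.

order=[(0,0) → (2,1) → (2,2)]; open=[(1,2) g=4 f=5, (2,3) g=4 f=7, (3,1) g=1 f=5, (3,2) g=4 f=7]; closed=[(0,0), (1,0), (2,0), (2,1), (2,2), (3,0)]

step 1: expand (0,0) (f=5, h=2) → closed; open now [(2,1) g=2 f=5, (3,1) g=1 f=5]
step 2: expand (2,1) (f=5, h=3) → closed; open now [(2,2) g=3 f=5, (3,1) g=1 f=5]
step 3: expand (2,2) (f=5, h=2) → closed; open now [(1,2) g=4 f=5, (2,3) g=4 f=7, (3,1) g=1 f=5, (3,2) g=4 f=7]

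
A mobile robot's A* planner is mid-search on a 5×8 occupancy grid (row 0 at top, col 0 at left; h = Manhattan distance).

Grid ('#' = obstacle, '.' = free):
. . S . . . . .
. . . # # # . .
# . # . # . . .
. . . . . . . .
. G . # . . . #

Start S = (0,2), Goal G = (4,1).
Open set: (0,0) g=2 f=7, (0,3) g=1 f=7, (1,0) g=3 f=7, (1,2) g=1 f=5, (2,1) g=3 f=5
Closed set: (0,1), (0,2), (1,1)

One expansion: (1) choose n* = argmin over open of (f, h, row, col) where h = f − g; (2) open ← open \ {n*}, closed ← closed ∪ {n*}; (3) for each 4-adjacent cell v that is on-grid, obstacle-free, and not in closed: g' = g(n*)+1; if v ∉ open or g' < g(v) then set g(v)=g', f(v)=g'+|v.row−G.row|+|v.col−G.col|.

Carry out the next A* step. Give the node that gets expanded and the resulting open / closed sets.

step 1: expand (2,1) (f=5, h=2) → closed; open now [(0,0) g=2 f=7, (0,3) g=1 f=7, (1,0) g=3 f=7, (1,2) g=1 f=5, (3,1) g=4 f=5]

expanded=(2,1); open=[(0,0) g=2 f=7, (0,3) g=1 f=7, (1,0) g=3 f=7, (1,2) g=1 f=5, (3,1) g=4 f=5]; closed=[(0,1), (0,2), (1,1), (2,1)]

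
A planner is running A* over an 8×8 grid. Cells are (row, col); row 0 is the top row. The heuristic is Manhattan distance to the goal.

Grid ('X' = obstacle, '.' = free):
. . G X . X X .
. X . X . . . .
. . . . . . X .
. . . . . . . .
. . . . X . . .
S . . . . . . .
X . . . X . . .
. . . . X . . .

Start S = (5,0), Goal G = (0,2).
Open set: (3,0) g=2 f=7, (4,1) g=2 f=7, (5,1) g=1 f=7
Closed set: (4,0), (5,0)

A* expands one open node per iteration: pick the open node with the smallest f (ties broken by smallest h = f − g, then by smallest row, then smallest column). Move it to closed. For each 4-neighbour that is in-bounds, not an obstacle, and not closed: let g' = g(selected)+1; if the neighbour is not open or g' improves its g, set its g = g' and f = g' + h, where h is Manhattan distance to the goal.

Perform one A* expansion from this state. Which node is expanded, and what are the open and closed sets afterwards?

expanded=(3,0); open=[(2,0) g=3 f=7, (3,1) g=3 f=7, (4,1) g=2 f=7, (5,1) g=1 f=7]; closed=[(3,0), (4,0), (5,0)]

step 1: expand (3,0) (f=7, h=5) → closed; open now [(2,0) g=3 f=7, (3,1) g=3 f=7, (4,1) g=2 f=7, (5,1) g=1 f=7]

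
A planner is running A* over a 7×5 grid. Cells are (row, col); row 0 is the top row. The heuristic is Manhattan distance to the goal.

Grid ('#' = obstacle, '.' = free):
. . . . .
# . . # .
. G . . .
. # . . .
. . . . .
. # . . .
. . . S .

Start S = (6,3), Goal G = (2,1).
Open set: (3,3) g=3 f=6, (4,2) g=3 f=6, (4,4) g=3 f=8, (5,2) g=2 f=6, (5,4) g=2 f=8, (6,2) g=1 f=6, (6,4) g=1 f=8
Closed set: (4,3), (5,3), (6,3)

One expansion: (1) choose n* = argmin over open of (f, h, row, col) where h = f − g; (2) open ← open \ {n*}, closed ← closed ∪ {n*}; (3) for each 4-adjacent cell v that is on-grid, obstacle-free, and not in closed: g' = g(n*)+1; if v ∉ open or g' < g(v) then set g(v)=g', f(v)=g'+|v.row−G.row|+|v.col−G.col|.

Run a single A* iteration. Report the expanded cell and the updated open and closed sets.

step 1: expand (3,3) (f=6, h=3) → closed; open now [(2,3) g=4 f=6, (3,2) g=4 f=6, (3,4) g=4 f=8, (4,2) g=3 f=6, (4,4) g=3 f=8, (5,2) g=2 f=6, (5,4) g=2 f=8, (6,2) g=1 f=6, (6,4) g=1 f=8]

expanded=(3,3); open=[(2,3) g=4 f=6, (3,2) g=4 f=6, (3,4) g=4 f=8, (4,2) g=3 f=6, (4,4) g=3 f=8, (5,2) g=2 f=6, (5,4) g=2 f=8, (6,2) g=1 f=6, (6,4) g=1 f=8]; closed=[(3,3), (4,3), (5,3), (6,3)]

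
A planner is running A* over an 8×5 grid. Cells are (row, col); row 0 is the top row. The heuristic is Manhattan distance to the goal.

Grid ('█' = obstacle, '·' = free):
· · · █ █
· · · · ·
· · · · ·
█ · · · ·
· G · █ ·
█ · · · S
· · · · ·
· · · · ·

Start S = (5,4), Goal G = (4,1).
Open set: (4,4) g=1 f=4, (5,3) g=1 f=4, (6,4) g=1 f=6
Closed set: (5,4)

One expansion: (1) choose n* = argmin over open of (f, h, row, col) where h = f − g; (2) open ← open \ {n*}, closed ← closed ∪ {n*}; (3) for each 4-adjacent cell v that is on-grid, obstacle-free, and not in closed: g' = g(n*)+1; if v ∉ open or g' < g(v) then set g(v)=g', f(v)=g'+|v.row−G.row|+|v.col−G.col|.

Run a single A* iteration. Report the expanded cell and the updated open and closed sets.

expanded=(4,4); open=[(3,4) g=2 f=6, (5,3) g=1 f=4, (6,4) g=1 f=6]; closed=[(4,4), (5,4)]

step 1: expand (4,4) (f=4, h=3) → closed; open now [(3,4) g=2 f=6, (5,3) g=1 f=4, (6,4) g=1 f=6]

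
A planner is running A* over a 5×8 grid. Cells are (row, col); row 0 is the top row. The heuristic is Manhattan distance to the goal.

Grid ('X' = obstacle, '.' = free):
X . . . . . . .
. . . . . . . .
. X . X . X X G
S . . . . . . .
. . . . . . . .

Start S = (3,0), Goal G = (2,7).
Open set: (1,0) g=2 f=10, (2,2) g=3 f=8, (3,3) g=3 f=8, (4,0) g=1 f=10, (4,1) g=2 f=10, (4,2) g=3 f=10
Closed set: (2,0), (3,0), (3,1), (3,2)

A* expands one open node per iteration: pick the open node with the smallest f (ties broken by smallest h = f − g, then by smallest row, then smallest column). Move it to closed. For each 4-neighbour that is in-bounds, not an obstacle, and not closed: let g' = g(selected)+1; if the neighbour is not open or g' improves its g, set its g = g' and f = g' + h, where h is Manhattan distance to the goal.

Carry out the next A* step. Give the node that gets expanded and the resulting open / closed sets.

expanded=(2,2); open=[(1,0) g=2 f=10, (1,2) g=4 f=10, (3,3) g=3 f=8, (4,0) g=1 f=10, (4,1) g=2 f=10, (4,2) g=3 f=10]; closed=[(2,0), (2,2), (3,0), (3,1), (3,2)]

step 1: expand (2,2) (f=8, h=5) → closed; open now [(1,0) g=2 f=10, (1,2) g=4 f=10, (3,3) g=3 f=8, (4,0) g=1 f=10, (4,1) g=2 f=10, (4,2) g=3 f=10]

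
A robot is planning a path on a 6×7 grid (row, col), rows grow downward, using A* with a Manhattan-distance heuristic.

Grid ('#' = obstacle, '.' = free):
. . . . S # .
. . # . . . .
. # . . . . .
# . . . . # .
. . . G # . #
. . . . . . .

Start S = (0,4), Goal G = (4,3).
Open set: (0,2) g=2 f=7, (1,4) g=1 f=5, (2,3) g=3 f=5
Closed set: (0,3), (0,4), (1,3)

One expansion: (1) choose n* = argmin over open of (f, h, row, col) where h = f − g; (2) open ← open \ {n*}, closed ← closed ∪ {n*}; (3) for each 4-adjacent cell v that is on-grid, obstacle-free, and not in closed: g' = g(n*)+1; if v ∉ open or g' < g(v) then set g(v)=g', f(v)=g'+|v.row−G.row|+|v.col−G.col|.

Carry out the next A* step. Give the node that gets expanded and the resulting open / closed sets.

step 1: expand (2,3) (f=5, h=2) → closed; open now [(0,2) g=2 f=7, (1,4) g=1 f=5, (2,2) g=4 f=7, (2,4) g=4 f=7, (3,3) g=4 f=5]

expanded=(2,3); open=[(0,2) g=2 f=7, (1,4) g=1 f=5, (2,2) g=4 f=7, (2,4) g=4 f=7, (3,3) g=4 f=5]; closed=[(0,3), (0,4), (1,3), (2,3)]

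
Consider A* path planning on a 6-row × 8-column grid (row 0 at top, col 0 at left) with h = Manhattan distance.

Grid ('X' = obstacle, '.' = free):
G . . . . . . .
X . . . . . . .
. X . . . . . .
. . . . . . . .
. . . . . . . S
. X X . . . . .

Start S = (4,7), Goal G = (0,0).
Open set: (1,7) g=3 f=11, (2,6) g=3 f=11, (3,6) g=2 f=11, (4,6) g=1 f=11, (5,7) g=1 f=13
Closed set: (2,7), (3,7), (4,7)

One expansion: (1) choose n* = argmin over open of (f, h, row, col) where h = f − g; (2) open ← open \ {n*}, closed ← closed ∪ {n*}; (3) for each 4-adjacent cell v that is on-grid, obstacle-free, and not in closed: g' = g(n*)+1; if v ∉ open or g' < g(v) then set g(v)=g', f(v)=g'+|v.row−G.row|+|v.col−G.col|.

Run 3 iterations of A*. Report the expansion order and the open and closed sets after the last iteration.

order=[(1,7) → (0,7) → (0,6)]; open=[(0,5) g=6 f=11, (1,6) g=4 f=11, (2,6) g=3 f=11, (3,6) g=2 f=11, (4,6) g=1 f=11, (5,7) g=1 f=13]; closed=[(0,6), (0,7), (1,7), (2,7), (3,7), (4,7)]

step 1: expand (1,7) (f=11, h=8) → closed; open now [(0,7) g=4 f=11, (1,6) g=4 f=11, (2,6) g=3 f=11, (3,6) g=2 f=11, (4,6) g=1 f=11, (5,7) g=1 f=13]
step 2: expand (0,7) (f=11, h=7) → closed; open now [(0,6) g=5 f=11, (1,6) g=4 f=11, (2,6) g=3 f=11, (3,6) g=2 f=11, (4,6) g=1 f=11, (5,7) g=1 f=13]
step 3: expand (0,6) (f=11, h=6) → closed; open now [(0,5) g=6 f=11, (1,6) g=4 f=11, (2,6) g=3 f=11, (3,6) g=2 f=11, (4,6) g=1 f=11, (5,7) g=1 f=13]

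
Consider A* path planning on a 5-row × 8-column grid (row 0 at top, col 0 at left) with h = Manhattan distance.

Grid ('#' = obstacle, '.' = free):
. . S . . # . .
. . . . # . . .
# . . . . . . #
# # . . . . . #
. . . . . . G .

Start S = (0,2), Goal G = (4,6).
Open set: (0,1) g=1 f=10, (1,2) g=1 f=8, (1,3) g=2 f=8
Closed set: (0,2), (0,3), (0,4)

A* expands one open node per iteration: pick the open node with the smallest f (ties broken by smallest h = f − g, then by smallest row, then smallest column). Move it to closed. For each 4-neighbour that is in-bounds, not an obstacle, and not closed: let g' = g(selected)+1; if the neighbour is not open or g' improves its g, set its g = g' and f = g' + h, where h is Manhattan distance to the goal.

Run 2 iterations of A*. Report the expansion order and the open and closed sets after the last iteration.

order=[(1,3) → (2,3)]; open=[(0,1) g=1 f=10, (1,2) g=1 f=8, (2,2) g=4 f=10, (2,4) g=4 f=8, (3,3) g=4 f=8]; closed=[(0,2), (0,3), (0,4), (1,3), (2,3)]

step 1: expand (1,3) (f=8, h=6) → closed; open now [(0,1) g=1 f=10, (1,2) g=1 f=8, (2,3) g=3 f=8]
step 2: expand (2,3) (f=8, h=5) → closed; open now [(0,1) g=1 f=10, (1,2) g=1 f=8, (2,2) g=4 f=10, (2,4) g=4 f=8, (3,3) g=4 f=8]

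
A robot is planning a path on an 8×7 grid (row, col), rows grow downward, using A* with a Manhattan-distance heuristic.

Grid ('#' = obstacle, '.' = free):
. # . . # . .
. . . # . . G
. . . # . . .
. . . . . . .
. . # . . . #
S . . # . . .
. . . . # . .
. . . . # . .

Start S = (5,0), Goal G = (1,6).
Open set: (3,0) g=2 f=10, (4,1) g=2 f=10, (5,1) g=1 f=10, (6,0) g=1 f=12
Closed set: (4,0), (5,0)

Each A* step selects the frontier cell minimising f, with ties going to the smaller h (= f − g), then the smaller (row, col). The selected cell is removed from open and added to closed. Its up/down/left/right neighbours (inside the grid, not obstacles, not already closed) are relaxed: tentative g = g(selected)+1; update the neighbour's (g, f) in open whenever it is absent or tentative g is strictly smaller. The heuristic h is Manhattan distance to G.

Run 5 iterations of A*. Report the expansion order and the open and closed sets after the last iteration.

order=[(3,0) → (2,0) → (1,0) → (1,1) → (1,2)]; open=[(0,0) g=5 f=12, (0,2) g=7 f=12, (2,1) g=4 f=10, (2,2) g=7 f=12, (3,1) g=3 f=10, (4,1) g=2 f=10, (5,1) g=1 f=10, (6,0) g=1 f=12]; closed=[(1,0), (1,1), (1,2), (2,0), (3,0), (4,0), (5,0)]

step 1: expand (3,0) (f=10, h=8) → closed; open now [(2,0) g=3 f=10, (3,1) g=3 f=10, (4,1) g=2 f=10, (5,1) g=1 f=10, (6,0) g=1 f=12]
step 2: expand (2,0) (f=10, h=7) → closed; open now [(1,0) g=4 f=10, (2,1) g=4 f=10, (3,1) g=3 f=10, (4,1) g=2 f=10, (5,1) g=1 f=10, (6,0) g=1 f=12]
step 3: expand (1,0) (f=10, h=6) → closed; open now [(0,0) g=5 f=12, (1,1) g=5 f=10, (2,1) g=4 f=10, (3,1) g=3 f=10, (4,1) g=2 f=10, (5,1) g=1 f=10, (6,0) g=1 f=12]
step 4: expand (1,1) (f=10, h=5) → closed; open now [(0,0) g=5 f=12, (1,2) g=6 f=10, (2,1) g=4 f=10, (3,1) g=3 f=10, (4,1) g=2 f=10, (5,1) g=1 f=10, (6,0) g=1 f=12]
step 5: expand (1,2) (f=10, h=4) → closed; open now [(0,0) g=5 f=12, (0,2) g=7 f=12, (2,1) g=4 f=10, (2,2) g=7 f=12, (3,1) g=3 f=10, (4,1) g=2 f=10, (5,1) g=1 f=10, (6,0) g=1 f=12]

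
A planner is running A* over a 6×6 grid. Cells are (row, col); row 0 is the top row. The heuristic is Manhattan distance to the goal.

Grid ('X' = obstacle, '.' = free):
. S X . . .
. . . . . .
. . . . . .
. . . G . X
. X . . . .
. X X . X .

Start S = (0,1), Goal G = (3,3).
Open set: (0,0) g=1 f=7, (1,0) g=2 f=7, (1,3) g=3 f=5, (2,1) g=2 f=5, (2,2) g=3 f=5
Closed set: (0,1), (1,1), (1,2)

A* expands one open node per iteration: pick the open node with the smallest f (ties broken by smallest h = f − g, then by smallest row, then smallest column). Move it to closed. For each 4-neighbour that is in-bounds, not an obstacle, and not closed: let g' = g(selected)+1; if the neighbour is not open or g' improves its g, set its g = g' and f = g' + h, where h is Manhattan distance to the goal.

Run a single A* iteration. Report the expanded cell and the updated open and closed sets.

step 1: expand (1,3) (f=5, h=2) → closed; open now [(0,0) g=1 f=7, (0,3) g=4 f=7, (1,0) g=2 f=7, (1,4) g=4 f=7, (2,1) g=2 f=5, (2,2) g=3 f=5, (2,3) g=4 f=5]

expanded=(1,3); open=[(0,0) g=1 f=7, (0,3) g=4 f=7, (1,0) g=2 f=7, (1,4) g=4 f=7, (2,1) g=2 f=5, (2,2) g=3 f=5, (2,3) g=4 f=5]; closed=[(0,1), (1,1), (1,2), (1,3)]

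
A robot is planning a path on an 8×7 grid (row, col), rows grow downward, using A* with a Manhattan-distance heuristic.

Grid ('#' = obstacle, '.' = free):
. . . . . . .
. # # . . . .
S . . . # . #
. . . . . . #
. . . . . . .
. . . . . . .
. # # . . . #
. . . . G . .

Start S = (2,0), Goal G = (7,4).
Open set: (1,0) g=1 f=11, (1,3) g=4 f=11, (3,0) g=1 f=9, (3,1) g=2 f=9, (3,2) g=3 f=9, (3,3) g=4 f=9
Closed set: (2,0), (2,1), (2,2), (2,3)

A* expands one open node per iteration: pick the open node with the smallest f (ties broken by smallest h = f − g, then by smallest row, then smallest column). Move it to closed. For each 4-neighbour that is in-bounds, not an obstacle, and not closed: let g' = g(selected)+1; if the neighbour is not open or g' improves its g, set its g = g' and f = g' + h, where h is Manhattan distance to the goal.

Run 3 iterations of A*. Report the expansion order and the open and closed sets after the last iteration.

order=[(3,3) → (3,4) → (4,4)]; open=[(1,0) g=1 f=11, (1,3) g=4 f=11, (3,0) g=1 f=9, (3,1) g=2 f=9, (3,2) g=3 f=9, (3,5) g=6 f=11, (4,3) g=5 f=9, (4,5) g=7 f=11, (5,4) g=7 f=9]; closed=[(2,0), (2,1), (2,2), (2,3), (3,3), (3,4), (4,4)]

step 1: expand (3,3) (f=9, h=5) → closed; open now [(1,0) g=1 f=11, (1,3) g=4 f=11, (3,0) g=1 f=9, (3,1) g=2 f=9, (3,2) g=3 f=9, (3,4) g=5 f=9, (4,3) g=5 f=9]
step 2: expand (3,4) (f=9, h=4) → closed; open now [(1,0) g=1 f=11, (1,3) g=4 f=11, (3,0) g=1 f=9, (3,1) g=2 f=9, (3,2) g=3 f=9, (3,5) g=6 f=11, (4,3) g=5 f=9, (4,4) g=6 f=9]
step 3: expand (4,4) (f=9, h=3) → closed; open now [(1,0) g=1 f=11, (1,3) g=4 f=11, (3,0) g=1 f=9, (3,1) g=2 f=9, (3,2) g=3 f=9, (3,5) g=6 f=11, (4,3) g=5 f=9, (4,5) g=7 f=11, (5,4) g=7 f=9]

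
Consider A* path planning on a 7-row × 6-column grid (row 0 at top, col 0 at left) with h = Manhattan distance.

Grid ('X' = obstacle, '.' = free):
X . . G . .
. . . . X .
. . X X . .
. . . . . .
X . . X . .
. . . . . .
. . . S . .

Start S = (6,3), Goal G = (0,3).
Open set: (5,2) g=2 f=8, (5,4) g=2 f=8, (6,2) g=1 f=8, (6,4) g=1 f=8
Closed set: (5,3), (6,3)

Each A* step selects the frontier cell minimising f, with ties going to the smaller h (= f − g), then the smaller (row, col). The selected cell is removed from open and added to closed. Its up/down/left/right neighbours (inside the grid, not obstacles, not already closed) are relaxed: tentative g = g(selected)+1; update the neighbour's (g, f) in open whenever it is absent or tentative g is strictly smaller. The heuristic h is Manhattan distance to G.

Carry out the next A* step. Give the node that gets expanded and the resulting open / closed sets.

expanded=(5,2); open=[(4,2) g=3 f=8, (5,1) g=3 f=10, (5,4) g=2 f=8, (6,2) g=1 f=8, (6,4) g=1 f=8]; closed=[(5,2), (5,3), (6,3)]

step 1: expand (5,2) (f=8, h=6) → closed; open now [(4,2) g=3 f=8, (5,1) g=3 f=10, (5,4) g=2 f=8, (6,2) g=1 f=8, (6,4) g=1 f=8]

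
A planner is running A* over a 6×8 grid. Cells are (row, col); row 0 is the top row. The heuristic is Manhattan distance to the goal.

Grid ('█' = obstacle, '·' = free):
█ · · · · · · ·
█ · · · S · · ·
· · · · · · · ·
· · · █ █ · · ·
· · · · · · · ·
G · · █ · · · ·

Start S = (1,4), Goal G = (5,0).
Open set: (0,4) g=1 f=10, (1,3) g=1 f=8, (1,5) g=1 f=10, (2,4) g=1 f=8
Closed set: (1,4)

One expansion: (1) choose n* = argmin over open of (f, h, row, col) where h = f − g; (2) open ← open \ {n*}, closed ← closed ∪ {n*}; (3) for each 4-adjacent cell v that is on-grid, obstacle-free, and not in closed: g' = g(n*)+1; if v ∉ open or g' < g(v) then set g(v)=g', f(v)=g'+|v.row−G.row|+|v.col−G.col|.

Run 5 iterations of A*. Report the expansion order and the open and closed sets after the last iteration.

step 1: expand (1,3) (f=8, h=7) → closed; open now [(0,3) g=2 f=10, (0,4) g=1 f=10, (1,2) g=2 f=8, (1,5) g=1 f=10, (2,3) g=2 f=8, (2,4) g=1 f=8]
step 2: expand (1,2) (f=8, h=6) → closed; open now [(0,2) g=3 f=10, (0,3) g=2 f=10, (0,4) g=1 f=10, (1,1) g=3 f=8, (1,5) g=1 f=10, (2,2) g=3 f=8, (2,3) g=2 f=8, (2,4) g=1 f=8]
step 3: expand (1,1) (f=8, h=5) → closed; open now [(0,1) g=4 f=10, (0,2) g=3 f=10, (0,3) g=2 f=10, (0,4) g=1 f=10, (1,5) g=1 f=10, (2,1) g=4 f=8, (2,2) g=3 f=8, (2,3) g=2 f=8, (2,4) g=1 f=8]
step 4: expand (2,1) (f=8, h=4) → closed; open now [(0,1) g=4 f=10, (0,2) g=3 f=10, (0,3) g=2 f=10, (0,4) g=1 f=10, (1,5) g=1 f=10, (2,0) g=5 f=8, (2,2) g=3 f=8, (2,3) g=2 f=8, (2,4) g=1 f=8, (3,1) g=5 f=8]
step 5: expand (2,0) (f=8, h=3) → closed; open now [(0,1) g=4 f=10, (0,2) g=3 f=10, (0,3) g=2 f=10, (0,4) g=1 f=10, (1,5) g=1 f=10, (2,2) g=3 f=8, (2,3) g=2 f=8, (2,4) g=1 f=8, (3,0) g=6 f=8, (3,1) g=5 f=8]

order=[(1,3) → (1,2) → (1,1) → (2,1) → (2,0)]; open=[(0,1) g=4 f=10, (0,2) g=3 f=10, (0,3) g=2 f=10, (0,4) g=1 f=10, (1,5) g=1 f=10, (2,2) g=3 f=8, (2,3) g=2 f=8, (2,4) g=1 f=8, (3,0) g=6 f=8, (3,1) g=5 f=8]; closed=[(1,1), (1,2), (1,3), (1,4), (2,0), (2,1)]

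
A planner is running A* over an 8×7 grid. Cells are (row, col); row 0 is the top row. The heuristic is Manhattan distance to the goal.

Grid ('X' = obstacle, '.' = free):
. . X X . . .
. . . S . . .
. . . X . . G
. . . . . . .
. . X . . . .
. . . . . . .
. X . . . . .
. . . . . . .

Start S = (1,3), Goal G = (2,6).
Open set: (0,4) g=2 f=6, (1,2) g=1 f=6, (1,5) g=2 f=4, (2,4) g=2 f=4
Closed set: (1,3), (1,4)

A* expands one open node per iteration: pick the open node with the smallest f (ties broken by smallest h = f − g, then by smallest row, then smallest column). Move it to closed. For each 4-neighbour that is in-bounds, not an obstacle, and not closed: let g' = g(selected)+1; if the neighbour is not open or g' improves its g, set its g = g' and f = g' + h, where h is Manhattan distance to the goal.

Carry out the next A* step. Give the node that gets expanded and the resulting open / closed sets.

step 1: expand (1,5) (f=4, h=2) → closed; open now [(0,4) g=2 f=6, (0,5) g=3 f=6, (1,2) g=1 f=6, (1,6) g=3 f=4, (2,4) g=2 f=4, (2,5) g=3 f=4]

expanded=(1,5); open=[(0,4) g=2 f=6, (0,5) g=3 f=6, (1,2) g=1 f=6, (1,6) g=3 f=4, (2,4) g=2 f=4, (2,5) g=3 f=4]; closed=[(1,3), (1,4), (1,5)]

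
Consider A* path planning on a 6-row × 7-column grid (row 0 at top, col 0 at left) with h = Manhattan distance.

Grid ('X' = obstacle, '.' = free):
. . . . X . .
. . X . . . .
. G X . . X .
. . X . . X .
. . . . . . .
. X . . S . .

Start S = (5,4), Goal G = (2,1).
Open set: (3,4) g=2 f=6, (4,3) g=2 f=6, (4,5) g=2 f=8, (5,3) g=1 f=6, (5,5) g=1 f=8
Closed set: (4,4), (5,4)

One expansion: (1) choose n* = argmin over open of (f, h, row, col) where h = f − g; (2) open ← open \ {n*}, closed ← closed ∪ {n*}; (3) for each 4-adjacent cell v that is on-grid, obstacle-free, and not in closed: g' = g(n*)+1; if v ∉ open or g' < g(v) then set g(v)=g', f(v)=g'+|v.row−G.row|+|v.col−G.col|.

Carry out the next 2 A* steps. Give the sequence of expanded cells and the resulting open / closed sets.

step 1: expand (3,4) (f=6, h=4) → closed; open now [(2,4) g=3 f=6, (3,3) g=3 f=6, (4,3) g=2 f=6, (4,5) g=2 f=8, (5,3) g=1 f=6, (5,5) g=1 f=8]
step 2: expand (2,4) (f=6, h=3) → closed; open now [(1,4) g=4 f=8, (2,3) g=4 f=6, (3,3) g=3 f=6, (4,3) g=2 f=6, (4,5) g=2 f=8, (5,3) g=1 f=6, (5,5) g=1 f=8]

order=[(3,4) → (2,4)]; open=[(1,4) g=4 f=8, (2,3) g=4 f=6, (3,3) g=3 f=6, (4,3) g=2 f=6, (4,5) g=2 f=8, (5,3) g=1 f=6, (5,5) g=1 f=8]; closed=[(2,4), (3,4), (4,4), (5,4)]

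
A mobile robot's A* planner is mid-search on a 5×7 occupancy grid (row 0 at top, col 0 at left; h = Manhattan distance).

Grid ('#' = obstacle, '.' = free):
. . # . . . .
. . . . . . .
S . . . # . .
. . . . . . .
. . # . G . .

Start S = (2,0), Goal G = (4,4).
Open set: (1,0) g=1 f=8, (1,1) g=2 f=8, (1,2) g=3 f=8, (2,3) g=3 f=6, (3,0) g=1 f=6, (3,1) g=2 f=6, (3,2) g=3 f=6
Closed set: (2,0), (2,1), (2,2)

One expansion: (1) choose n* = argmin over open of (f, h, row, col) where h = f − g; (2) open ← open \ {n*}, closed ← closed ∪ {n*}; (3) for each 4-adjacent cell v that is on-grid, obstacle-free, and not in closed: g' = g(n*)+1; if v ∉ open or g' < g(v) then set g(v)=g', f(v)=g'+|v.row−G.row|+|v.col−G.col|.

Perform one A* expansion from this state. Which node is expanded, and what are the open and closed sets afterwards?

expanded=(2,3); open=[(1,0) g=1 f=8, (1,1) g=2 f=8, (1,2) g=3 f=8, (1,3) g=4 f=8, (3,0) g=1 f=6, (3,1) g=2 f=6, (3,2) g=3 f=6, (3,3) g=4 f=6]; closed=[(2,0), (2,1), (2,2), (2,3)]

step 1: expand (2,3) (f=6, h=3) → closed; open now [(1,0) g=1 f=8, (1,1) g=2 f=8, (1,2) g=3 f=8, (1,3) g=4 f=8, (3,0) g=1 f=6, (3,1) g=2 f=6, (3,2) g=3 f=6, (3,3) g=4 f=6]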